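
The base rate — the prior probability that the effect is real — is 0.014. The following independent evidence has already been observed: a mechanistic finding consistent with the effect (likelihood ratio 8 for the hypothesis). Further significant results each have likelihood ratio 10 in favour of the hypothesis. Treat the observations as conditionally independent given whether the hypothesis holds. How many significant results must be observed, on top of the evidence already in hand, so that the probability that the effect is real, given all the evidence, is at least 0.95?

3

Prior odds = 0.014/0.986 = 7/493.
Bayes factor of the evidence already in hand = 8.
Odds after that evidence = (7/493) × 8 = 56/493.
Target odds = 0.95/0.05 = 19.
Need 10ⁿ ≥ 19 ÷ (56/493) = 9367/56.
10² = 100 falls short of 9367/56 but 10³ = 1000 reaches it, so n = 3.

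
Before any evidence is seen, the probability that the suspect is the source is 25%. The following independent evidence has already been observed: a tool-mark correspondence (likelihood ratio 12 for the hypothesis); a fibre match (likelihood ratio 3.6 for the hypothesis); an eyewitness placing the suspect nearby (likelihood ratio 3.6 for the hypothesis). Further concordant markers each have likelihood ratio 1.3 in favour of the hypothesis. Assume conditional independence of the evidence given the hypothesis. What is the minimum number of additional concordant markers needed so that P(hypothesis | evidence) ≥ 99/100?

3

Prior odds = 0.25/0.75 = 1/3.
Combined Bayes factor of the evidence already in hand = 12 × 3.6 × 3.6 = 155.52.
Odds after that evidence = (1/3) × 155.52 = 51.84.
Target odds = 0.99/0.01 = 99.
Need 1.3ⁿ ≥ 99 ÷ 51.84 = 275/144.
1.3² = 1.69 falls short of 275/144 but 1.3³ = 2.197 reaches it, so n = 3.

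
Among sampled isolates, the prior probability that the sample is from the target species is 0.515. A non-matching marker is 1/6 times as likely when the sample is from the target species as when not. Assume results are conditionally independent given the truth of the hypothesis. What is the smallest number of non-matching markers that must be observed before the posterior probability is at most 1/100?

3

Prior odds: 0.515 ÷ 0.485 = 103/97.
Likelihood ratio per non-matching marker = 1/6.
Target posterior odds = 0.01/0.99 = 1/99.
Need (103/97) × (1/6)ⁿ ≤ 1/99, i.e. (1/6)ⁿ ≤ 97/10197.
(1/6)² = 1/36 is still above 97/10197 but (1/6)³ = 1/216 is at or below it, so n = 3.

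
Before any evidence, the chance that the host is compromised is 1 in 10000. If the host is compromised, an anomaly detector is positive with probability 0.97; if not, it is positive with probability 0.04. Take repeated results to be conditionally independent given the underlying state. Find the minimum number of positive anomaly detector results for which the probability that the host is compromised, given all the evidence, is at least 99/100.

5

Prior odds: 0.0001 ÷ 0.9999 = 1/9999.
Likelihood ratio of a positive = 0.97/0.04 = 24.25.
Target posterior odds = 0.99/0.01 = 99.
Require 24.25ⁿ ≥ 99 ÷ (1/9999) = 989901.
24.25⁴ = 88529281/256 falls short of 989901 but 24.25⁵ ≈8.38607e+06 reaches it, so n = 5.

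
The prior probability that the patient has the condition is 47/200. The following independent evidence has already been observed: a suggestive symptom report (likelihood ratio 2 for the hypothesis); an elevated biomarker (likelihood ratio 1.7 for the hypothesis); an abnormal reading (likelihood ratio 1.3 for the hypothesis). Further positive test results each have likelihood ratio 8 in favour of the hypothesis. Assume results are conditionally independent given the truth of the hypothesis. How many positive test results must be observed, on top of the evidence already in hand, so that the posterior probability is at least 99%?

Prior odds = 0.235/0.765 = 47/153.
Combined Bayes factor of the evidence already in hand = 2 × 1.7 × 1.3 = 4.42.
Odds after that evidence = (47/153) × 4.42 = 611/450.
Target odds = 0.99/0.01 = 99.
Need 8ⁿ ≥ 99 ÷ (611/450) = 44550/611.
8² = 64 falls short of 44550/611 but 8³ = 512 reaches it, so n = 3.

3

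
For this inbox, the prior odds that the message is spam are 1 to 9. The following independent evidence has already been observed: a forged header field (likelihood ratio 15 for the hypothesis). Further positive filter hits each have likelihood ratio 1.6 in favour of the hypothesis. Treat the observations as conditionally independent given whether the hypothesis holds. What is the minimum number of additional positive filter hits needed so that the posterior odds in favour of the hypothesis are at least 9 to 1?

Prior odds = 1/9.
Bayes factor of the evidence already in hand = 15.
Odds after that evidence = (1/9) × 15 = 5/3.
Target odds = 9.
Need 1.6ⁿ ≥ 9 ÷ (5/3) = 5.4.
1.6³ = 4.096 falls short of 5.4 but 1.6⁴ = 6.5536 reaches it, so n = 4.

4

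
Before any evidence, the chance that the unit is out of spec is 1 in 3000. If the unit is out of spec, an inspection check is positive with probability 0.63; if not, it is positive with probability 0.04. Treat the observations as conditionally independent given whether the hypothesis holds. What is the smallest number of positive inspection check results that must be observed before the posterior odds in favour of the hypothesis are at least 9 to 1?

4

Prior odds: (1/3000) ÷ (2999/3000) = 1/2999.
Likelihood ratio of a positive = 0.63/0.04 = 15.75.
Target odds = 9.
Require 15.75ⁿ ≥ 9 ÷ (1/2999) = 26991.
15.75³ = 3906.984375 falls short of 26991 but 15.75⁴ = 15752961/256 reaches it, so n = 4.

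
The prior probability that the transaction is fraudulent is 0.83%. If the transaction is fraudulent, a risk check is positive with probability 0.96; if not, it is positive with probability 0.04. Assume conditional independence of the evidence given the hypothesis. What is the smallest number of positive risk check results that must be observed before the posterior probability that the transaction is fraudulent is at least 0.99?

Prior odds = 0.0083/0.9917 = 83/9917.
Likelihood ratio of a positive = 0.96/0.04 = 24.
Target posterior odds = 0.99/0.01 = 99.
Require 24ⁿ ≥ 99 ÷ (83/9917) = 981783/83.
24² = 576 falls short of 981783/83 but 24³ = 13824 reaches it, so n = 3.

3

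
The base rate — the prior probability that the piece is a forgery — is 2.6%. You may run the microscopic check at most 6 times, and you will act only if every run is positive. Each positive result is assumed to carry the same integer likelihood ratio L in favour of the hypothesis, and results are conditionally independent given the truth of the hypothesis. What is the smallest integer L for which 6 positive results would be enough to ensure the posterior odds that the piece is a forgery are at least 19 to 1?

3

Prior odds = 0.026/0.974 = 13/487.
Target odds = 19.
Need L⁶ ≥ 19 ÷ (13/487) = 9253/13.
2⁶ = 64 < 9253/13 ≤ 729 = 3⁶, so L = 3.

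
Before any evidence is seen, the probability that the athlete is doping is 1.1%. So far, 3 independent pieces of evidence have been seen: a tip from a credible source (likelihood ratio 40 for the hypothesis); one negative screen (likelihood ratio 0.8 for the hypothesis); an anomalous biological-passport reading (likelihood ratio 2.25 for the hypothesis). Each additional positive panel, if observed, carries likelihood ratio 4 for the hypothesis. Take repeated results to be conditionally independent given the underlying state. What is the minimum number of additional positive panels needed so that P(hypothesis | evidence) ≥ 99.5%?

4

Prior odds = 0.011/0.989 = 11/989.
Combined Bayes factor of the evidence already in hand = 40 × 0.8 × 2.25 = 72.
Odds after that evidence = (11/989) × 72 = 792/989.
Target odds = 0.995/0.005 = 199.
Need 4ⁿ ≥ 199 ÷ (792/989) = 196811/792.
4³ = 64 falls short of 196811/792 but 4⁴ = 256 reaches it, so n = 4.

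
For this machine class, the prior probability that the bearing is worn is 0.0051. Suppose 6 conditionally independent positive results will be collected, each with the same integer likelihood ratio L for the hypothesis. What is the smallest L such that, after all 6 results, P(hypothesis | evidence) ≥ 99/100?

Prior odds = 0.0051/0.9949 = 51/9949.
Target odds = 0.99/0.01 = 99.
Need L⁶ ≥ 99 ÷ (51/9949) = 328317/17.
5⁶ = 15625 < 328317/17 ≤ 46656 = 6⁶, so L = 6.

6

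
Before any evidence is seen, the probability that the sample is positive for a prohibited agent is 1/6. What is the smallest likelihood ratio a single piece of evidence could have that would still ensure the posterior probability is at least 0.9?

Prior odds = (1/6)/(5/6) = 0.2.
Target odds = 0.9/0.1 = 9.
Required Bayes factor = 9 ÷ 0.2 = 45.

45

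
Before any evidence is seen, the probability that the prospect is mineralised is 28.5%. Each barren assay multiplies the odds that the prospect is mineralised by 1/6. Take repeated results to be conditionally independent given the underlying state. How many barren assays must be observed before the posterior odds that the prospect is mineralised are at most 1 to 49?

Prior odds: 0.285 ÷ 0.715 = 57/143.
Likelihood ratio per barren assay = 1/6.
Target odds = 1/49.
Need (57/143) × (1/6)ⁿ ≤ 1/49, i.e. (1/6)ⁿ ≤ 143/2793.
(1/6)¹ = 1/6 is still above 143/2793 but (1/6)² = 1/36 is at or below it, so n = 2.

2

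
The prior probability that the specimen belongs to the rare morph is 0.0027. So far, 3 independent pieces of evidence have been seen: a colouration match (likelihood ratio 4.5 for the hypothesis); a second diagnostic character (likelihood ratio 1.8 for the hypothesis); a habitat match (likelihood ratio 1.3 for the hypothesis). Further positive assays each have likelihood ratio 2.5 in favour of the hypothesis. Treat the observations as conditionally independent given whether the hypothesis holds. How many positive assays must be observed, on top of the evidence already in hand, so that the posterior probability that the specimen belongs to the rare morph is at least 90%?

7

Prior odds = 0.0027/0.9973 = 27/9973.
Combined Bayes factor of the evidence already in hand = 4.5 × 1.8 × 1.3 = 10.53.
Odds after that evidence = (27/9973) × 10.53 = 28431/997300.
Target odds = 0.9/0.1 = 9.
Need 2.5ⁿ ≥ 9 ÷ (28431/997300) = 997300/3159.
2.5⁶ = 244.140625 falls short of 997300/3159 but 2.5⁷ = 610.3515625 reaches it, so n = 7.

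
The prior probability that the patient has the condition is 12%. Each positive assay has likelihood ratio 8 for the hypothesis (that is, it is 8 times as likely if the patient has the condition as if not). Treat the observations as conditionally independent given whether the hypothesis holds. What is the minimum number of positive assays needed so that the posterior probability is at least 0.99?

4

Prior odds = 0.12/0.88 = 3/22.
Likelihood ratio per positive assay = 8.
Target posterior odds = 0.99/0.01 = 99.
Need (3/22) × 8ⁿ ≥ 99, i.e. 8ⁿ ≥ 726.
8³ = 512 falls short of 726 but 8⁴ = 4096 reaches it, so n = 4.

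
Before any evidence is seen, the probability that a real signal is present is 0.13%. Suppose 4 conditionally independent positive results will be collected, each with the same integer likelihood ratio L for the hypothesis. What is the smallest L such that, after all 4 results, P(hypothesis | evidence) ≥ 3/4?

Prior odds = 0.0013/0.9987 = 13/9987.
Target odds = 0.75/0.25 = 3.
Need L⁴ ≥ 3 ÷ (13/9987) = 29961/13.
6⁴ = 1296 < 29961/13 ≤ 2401 = 7⁴, so L = 7.

7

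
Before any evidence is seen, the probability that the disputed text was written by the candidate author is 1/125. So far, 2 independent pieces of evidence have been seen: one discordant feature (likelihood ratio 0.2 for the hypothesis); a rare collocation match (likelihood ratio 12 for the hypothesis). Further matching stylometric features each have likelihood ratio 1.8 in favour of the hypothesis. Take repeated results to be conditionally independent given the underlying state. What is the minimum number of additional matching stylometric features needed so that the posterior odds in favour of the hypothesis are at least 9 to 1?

11

Prior odds = 0.008/0.992 = 1/124.
Combined Bayes factor of the evidence already in hand = 0.2 × 12 = 2.4.
Odds after that evidence = (1/124) × 2.4 = 3/155.
Target odds = 9.
Need 1.8ⁿ ≥ 9 ÷ (3/155) = 465.
1.8¹⁰ ≈357.047 falls short of 465 but 1.8¹¹ ≈642.684 reaches it, so n = 11.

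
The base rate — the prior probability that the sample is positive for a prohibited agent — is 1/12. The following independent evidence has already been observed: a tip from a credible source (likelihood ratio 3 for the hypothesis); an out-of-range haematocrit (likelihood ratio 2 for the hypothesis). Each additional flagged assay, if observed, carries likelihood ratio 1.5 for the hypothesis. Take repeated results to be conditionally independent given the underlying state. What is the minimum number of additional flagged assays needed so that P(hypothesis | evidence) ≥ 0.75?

Prior odds = (1/12)/(11/12) = 1/11.
Combined Bayes factor of the evidence already in hand = 3 × 2 = 6.
Odds after that evidence = (1/11) × 6 = 6/11.
Target odds = 0.75/0.25 = 3.
Need 1.5ⁿ ≥ 3 ÷ (6/11) = 5.5.
1.5⁴ = 5.0625 falls short of 5.5 but 1.5⁵ = 7.59375 reaches it, so n = 5.

5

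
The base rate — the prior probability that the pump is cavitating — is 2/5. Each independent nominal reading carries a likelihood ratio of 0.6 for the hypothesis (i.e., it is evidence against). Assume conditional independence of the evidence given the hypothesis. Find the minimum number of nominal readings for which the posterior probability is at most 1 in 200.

Prior odds: 0.4 ÷ 0.6 = 2/3.
Likelihood ratio per nominal reading = 0.6.
Target odds: 0.005 ÷ 0.995 = 1/199.
Need (2/3) × 0.6ⁿ ≤ 1/199, i.e. 0.6ⁿ ≤ 3/398.
0.6⁹ = 19683/1953125 is still above 3/398 but 0.6¹⁰ = 59049/9765625 is at or below it, so n = 10.

10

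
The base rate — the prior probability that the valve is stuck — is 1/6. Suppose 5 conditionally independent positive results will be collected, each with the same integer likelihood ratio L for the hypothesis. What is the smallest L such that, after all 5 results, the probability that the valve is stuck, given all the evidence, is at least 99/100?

Prior odds = (1/6)/(5/6) = 0.2.
Target odds = 0.99/0.01 = 99.
Need L⁵ ≥ 99 ÷ 0.2 = 495.
3⁵ = 243 < 495 ≤ 1024 = 4⁵, so L = 4.

4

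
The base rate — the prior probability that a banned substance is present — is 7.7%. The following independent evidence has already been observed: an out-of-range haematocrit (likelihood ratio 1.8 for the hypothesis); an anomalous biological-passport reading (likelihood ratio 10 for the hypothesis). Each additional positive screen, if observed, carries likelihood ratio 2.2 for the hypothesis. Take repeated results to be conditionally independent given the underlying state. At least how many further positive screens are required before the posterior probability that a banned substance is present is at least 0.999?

Prior odds = 0.077/0.923 = 77/923.
Combined Bayes factor of the evidence already in hand = 1.8 × 10 = 18.
Odds after that evidence = (77/923) × 18 = 1386/923.
Target odds = 0.999/0.001 = 999.
Need 2.2ⁿ ≥ 999 ÷ (1386/923) = 102453/154.
2.2⁸ = 214358881/390625 falls short of 102453/154 but 2.2⁹ ≈1207.27 reaches it, so n = 9.

9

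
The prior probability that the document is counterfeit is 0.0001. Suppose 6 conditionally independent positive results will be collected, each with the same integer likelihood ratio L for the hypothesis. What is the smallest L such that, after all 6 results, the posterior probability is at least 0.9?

7

Prior odds = 0.0001/0.9999 = 1/9999.
Target odds = 0.9/0.1 = 9.
Need L⁶ ≥ 9 ÷ (1/9999) = 89991.
6⁶ = 46656 < 89991 ≤ 117649 = 7⁶, so L = 7.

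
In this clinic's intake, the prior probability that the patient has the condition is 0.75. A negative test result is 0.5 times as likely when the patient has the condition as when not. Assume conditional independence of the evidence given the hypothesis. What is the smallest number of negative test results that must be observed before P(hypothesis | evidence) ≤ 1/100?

Prior odds: 0.75 ÷ 0.25 = 3.
Likelihood ratio per negative test result = 0.5.
Target posterior odds = 0.01/0.99 = 1/99.
Require 0.5ⁿ ≤ 1/99 ÷ 3 = 1/297.
0.5⁸ = 0.00390625 is still above 1/297 but 0.5⁹ = 0.001953125 is at or below it, so n = 9.

9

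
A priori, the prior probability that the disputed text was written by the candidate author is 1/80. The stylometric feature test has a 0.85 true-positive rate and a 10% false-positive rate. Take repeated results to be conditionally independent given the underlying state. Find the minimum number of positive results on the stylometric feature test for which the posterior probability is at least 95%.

Prior odds: 0.0125 ÷ 0.9875 = 1/79.
Likelihood ratio of a positive result = 0.85/0.1 = 8.5.
Target posterior odds = 0.95/0.05 = 19.
Require 8.5ⁿ ≥ 19 ÷ (1/79) = 1501.
8.5³ = 614.125 falls short of 1501 but 8.5⁴ = 5220.0625 reaches it, so n = 4.

4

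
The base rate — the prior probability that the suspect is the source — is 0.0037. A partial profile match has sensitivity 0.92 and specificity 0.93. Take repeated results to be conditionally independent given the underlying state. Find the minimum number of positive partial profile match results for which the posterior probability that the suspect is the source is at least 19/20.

Prior odds = 0.0037/0.9963 = 37/9963.
False-positive rate = 1 − 0.93 = 0.07; likelihood ratio of a positive = 0.92/0.07 = 92/7.
Target posterior odds = 0.95/0.05 = 19.
Require (92/7)ⁿ ≥ 19 ÷ (37/9963) = 189297/37.
(92/7)³ = 778688/343 falls short of 189297/37 but (92/7)⁴ = 71639296/2401 reaches it, so n = 4.

4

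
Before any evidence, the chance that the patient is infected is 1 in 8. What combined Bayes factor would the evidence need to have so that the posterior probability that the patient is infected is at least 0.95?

133

Prior odds = 0.125/0.875 = 1/7.
Target odds = 0.95/0.05 = 19.
Required Bayes factor = 19 ÷ (1/7) = 133.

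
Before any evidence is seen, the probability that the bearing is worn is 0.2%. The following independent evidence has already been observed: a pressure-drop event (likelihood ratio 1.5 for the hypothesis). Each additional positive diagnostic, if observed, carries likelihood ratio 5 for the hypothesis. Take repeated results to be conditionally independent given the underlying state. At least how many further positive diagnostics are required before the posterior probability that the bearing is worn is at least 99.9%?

8

Prior odds = 0.002/0.998 = 1/499.
Bayes factor of the evidence already in hand = 1.5.
Odds after that evidence = (1/499) × 1.5 = 3/998.
Target odds = 0.999/0.001 = 999.
Need 5ⁿ ≥ 999 ÷ (3/998) = 332334.
5⁷ = 78125 falls short of 332334 but 5⁸ = 390625 reaches it, so n = 8.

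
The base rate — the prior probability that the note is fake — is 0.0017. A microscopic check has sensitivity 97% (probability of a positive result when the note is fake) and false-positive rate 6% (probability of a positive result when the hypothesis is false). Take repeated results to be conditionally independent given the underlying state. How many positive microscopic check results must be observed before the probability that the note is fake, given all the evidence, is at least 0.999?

5

Prior odds: 0.0017 ÷ 0.9983 = 17/9983.
Likelihood ratio of a positive result = 0.97/0.06 = 97/6.
Target odds: 0.999 ÷ 0.001 = 999.
Need (17/9983) × (97/6)ⁿ ≥ 999, i.e. (97/6)ⁿ ≥ 9973017/17.
(97/6)⁴ = 88529281/1296 falls short of 9973017/17 but (97/6)⁵ ≈1.10434e+06 reaches it, so n = 5.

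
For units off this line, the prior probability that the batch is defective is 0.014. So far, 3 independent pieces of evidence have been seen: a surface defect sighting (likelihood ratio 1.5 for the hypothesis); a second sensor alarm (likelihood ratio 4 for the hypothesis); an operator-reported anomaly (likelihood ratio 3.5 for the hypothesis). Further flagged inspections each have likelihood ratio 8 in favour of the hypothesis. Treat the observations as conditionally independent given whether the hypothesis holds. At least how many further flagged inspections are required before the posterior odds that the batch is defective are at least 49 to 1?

Prior odds = 0.014/0.986 = 7/493.
Combined Bayes factor of the evidence already in hand = 1.5 × 4 × 3.5 = 21.
Odds after that evidence = (7/493) × 21 = 147/493.
Target odds = 49.
Need 8ⁿ ≥ 49 ÷ (147/493) = 493/3.
8² = 64 falls short of 493/3 but 8³ = 512 reaches it, so n = 3.

3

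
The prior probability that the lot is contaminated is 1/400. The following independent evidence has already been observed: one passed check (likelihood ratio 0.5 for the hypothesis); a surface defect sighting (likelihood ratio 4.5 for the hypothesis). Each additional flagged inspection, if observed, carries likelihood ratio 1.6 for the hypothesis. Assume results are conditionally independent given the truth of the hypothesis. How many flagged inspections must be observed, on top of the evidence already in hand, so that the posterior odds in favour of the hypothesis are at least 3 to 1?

Prior odds = 0.0025/0.9975 = 1/399.
Combined Bayes factor of the evidence already in hand = 0.5 × 4.5 = 2.25.
Odds after that evidence = (1/399) × 2.25 = 3/532.
Target odds = 3.
Need 1.6ⁿ ≥ 3 ÷ (3/532) = 532.
1.6¹³ ≈450.36 falls short of 532 but 1.6¹⁴ ≈720.576 reaches it, so n = 14.

14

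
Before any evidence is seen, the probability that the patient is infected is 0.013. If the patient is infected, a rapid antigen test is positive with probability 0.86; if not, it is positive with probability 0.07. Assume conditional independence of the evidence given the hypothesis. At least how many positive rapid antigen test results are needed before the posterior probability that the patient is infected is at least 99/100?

4

Prior odds: 0.013 ÷ 0.987 = 13/987.
Likelihood ratio of a positive = 0.86/0.07 = 86/7.
Target odds: 0.99 ÷ 0.01 = 99.
Need (13/987) × (86/7)ⁿ ≥ 99, i.e. (86/7)ⁿ ≥ 97713/13.
(86/7)³ = 636056/343 falls short of 97713/13 but (86/7)⁴ = 54700816/2401 reaches it, so n = 4.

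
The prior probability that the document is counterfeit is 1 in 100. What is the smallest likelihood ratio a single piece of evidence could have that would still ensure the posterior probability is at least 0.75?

297

Prior odds = 0.01/0.99 = 1/99.
Target odds = 0.75/0.25 = 3.
Required Bayes factor = 3 ÷ (1/99) = 297.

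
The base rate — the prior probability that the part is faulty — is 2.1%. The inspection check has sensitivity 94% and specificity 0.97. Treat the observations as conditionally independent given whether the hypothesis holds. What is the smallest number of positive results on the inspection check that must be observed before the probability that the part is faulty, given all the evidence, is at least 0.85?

2

Prior odds: 0.021 ÷ 0.979 = 21/979.
False-positive rate = 1 − 0.97 = 0.03; likelihood ratio of a positive = 0.94/0.03 = 94/3.
Target posterior odds = 0.85/0.15 = 17/3.
Require (94/3)ⁿ ≥ 17/3 ÷ (21/979) = 16643/63.
(94/3)¹ = 94/3 falls short of 16643/63 but (94/3)² = 8836/9 reaches it, so n = 2.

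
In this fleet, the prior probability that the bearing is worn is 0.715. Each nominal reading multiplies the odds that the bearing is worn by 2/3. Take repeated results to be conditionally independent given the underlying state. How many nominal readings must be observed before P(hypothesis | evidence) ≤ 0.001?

20

Prior odds: 0.715 ÷ 0.285 = 143/57.
Likelihood ratio per nominal reading = 2/3.
Target odds: 0.001 ÷ 0.999 = 1/999.
Need (143/57) × (2/3)ⁿ ≤ 1/999, i.e. (2/3)ⁿ ≤ 19/47619.
(2/3)¹⁹ ≈0.000451093 is still above 19/47619 but (2/3)²⁰ ≈0.000300729 is at or below it, so n = 20.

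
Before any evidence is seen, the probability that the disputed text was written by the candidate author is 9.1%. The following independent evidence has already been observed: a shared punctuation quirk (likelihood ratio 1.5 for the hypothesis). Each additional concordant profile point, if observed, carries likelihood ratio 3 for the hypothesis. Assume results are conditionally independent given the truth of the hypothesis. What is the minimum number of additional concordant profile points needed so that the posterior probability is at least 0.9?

Prior odds = 0.091/0.909 = 91/909.
Bayes factor of the evidence already in hand = 1.5.
Odds after that evidence = (91/909) × 1.5 = 91/606.
Target odds = 0.9/0.1 = 9.
Need 3ⁿ ≥ 9 ÷ (91/606) = 5454/91.
3³ = 27 falls short of 5454/91 but 3⁴ = 81 reaches it, so n = 4.

4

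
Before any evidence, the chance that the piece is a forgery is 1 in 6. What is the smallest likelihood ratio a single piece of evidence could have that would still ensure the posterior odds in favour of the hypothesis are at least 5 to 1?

25

Prior odds = (1/6)/(5/6) = 0.2.
Target odds = 5.
Required Bayes factor = 5 ÷ 0.2 = 25.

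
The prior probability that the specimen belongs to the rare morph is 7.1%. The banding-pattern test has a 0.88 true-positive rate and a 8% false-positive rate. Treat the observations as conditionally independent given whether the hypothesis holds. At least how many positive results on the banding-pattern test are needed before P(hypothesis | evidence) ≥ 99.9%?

4

Prior odds: 0.071 ÷ 0.929 = 71/929.
Likelihood ratio of a positive result = 0.88/0.08 = 11.
Target posterior odds = 0.999/0.001 = 999.
Need (71/929) × 11ⁿ ≥ 999, i.e. 11ⁿ ≥ 928071/71.
11³ = 1331 falls short of 928071/71 but 11⁴ = 14641 reaches it, so n = 4.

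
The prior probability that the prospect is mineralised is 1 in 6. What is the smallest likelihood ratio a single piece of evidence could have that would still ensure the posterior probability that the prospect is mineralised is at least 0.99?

Prior odds = (1/6)/(5/6) = 0.2.
Target odds = 0.99/0.01 = 99.
Required Bayes factor = 99 ÷ 0.2 = 495.

495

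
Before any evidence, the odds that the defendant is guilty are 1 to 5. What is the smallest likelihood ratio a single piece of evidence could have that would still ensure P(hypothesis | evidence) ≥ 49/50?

Prior odds = 0.2.
Target odds = 0.98/0.02 = 49.
Required Bayes factor = 49 ÷ 0.2 = 245.

245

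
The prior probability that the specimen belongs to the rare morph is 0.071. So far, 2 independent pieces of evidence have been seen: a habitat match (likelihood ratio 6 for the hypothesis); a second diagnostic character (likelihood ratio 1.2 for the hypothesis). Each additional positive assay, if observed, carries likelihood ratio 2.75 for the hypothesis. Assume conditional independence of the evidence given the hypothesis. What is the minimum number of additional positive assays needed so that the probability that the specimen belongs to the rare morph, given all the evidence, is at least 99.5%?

6

Prior odds = 0.071/0.929 = 71/929.
Combined Bayes factor of the evidence already in hand = 6 × 1.2 = 7.2.
Odds after that evidence = (71/929) × 7.2 = 2556/4645.
Target odds = 0.995/0.005 = 199.
Need 2.75ⁿ ≥ 199 ÷ (2556/4645) = 924355/2556.
2.75⁵ = 161051/1024 falls short of 924355/2556 but 2.75⁶ = 1771561/4096 reaches it, so n = 6.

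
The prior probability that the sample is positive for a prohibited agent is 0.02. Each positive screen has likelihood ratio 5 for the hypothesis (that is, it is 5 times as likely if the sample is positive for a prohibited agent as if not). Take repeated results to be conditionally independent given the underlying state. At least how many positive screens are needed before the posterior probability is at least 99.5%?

Prior odds: 0.02 ÷ 0.98 = 1/49.
Likelihood ratio per positive screen = 5.
Target odds: 0.995 ÷ 0.005 = 199.
Require 5ⁿ ≥ 199 ÷ (1/49) = 9751.
5⁵ = 3125 falls short of 9751 but 5⁶ = 15625 reaches it, so n = 6.

6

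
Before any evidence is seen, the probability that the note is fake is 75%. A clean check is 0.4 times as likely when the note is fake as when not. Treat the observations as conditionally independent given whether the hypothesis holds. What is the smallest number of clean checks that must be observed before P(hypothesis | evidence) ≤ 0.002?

8

Prior odds = 0.75/0.25 = 3.
Likelihood ratio per clean check = 0.4.
Target posterior odds = 0.002/0.998 = 1/499.
Need 3 × 0.4ⁿ ≤ 1/499, i.e. 0.4ⁿ ≤ 1/1497.
0.4⁷ = 128/78125 is still above 1/1497 but 0.4⁸ = 256/390625 is at or below it, so n = 8.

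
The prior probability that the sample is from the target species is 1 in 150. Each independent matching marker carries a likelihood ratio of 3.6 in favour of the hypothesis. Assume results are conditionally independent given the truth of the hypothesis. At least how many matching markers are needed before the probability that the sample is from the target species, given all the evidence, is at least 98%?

Prior odds = (1/150)/(149/150) = 1/149.
Likelihood ratio per matching marker = 3.6.
Target odds: 0.98 ÷ 0.02 = 49.
Need (1/149) × 3.6ⁿ ≥ 49, i.e. 3.6ⁿ ≥ 7301.
3.6⁶ = 34012224/15625 falls short of 7301 but 3.6⁷ = 612220032/78125 reaches it, so n = 7.

7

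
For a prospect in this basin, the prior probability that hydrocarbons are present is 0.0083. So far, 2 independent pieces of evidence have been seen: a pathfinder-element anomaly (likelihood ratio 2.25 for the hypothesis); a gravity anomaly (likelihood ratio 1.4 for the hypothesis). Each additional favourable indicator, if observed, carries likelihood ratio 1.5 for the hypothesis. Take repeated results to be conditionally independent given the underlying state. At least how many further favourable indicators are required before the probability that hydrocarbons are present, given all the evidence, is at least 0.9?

Prior odds = 0.0083/0.9917 = 83/9917.
Combined Bayes factor of the evidence already in hand = 2.25 × 1.4 = 3.15.
Odds after that evidence = (83/9917) × 3.15 = 5229/198340.
Target odds = 0.9/0.1 = 9.
Need 1.5ⁿ ≥ 9 ÷ (5229/198340) = 198340/581.
1.5¹⁴ = 4782969/16384 falls short of 198340/581 but 1.5¹⁵ = 14348907/32768 reaches it, so n = 15.

15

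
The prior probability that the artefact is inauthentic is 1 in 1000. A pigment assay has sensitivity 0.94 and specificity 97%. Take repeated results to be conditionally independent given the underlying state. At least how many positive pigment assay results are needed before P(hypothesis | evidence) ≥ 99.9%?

Prior odds: 0.001 ÷ 0.999 = 1/999.
False-positive rate = 1 − 0.97 = 0.03; likelihood ratio of a positive = 0.94/0.03 = 94/3.
Target odds: 0.999 ÷ 0.001 = 999.
Need (1/999) × (94/3)ⁿ ≥ 999, i.e. (94/3)ⁿ ≥ 998001.
(94/3)⁴ = 78074896/81 falls short of 998001 but (94/3)⁵ ≈3.02018e+07 reaches it, so n = 5.

5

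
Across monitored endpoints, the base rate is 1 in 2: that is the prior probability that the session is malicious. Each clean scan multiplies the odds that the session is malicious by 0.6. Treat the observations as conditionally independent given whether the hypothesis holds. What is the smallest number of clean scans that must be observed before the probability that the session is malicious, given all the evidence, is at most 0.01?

Prior odds = 0.5/0.5 = 1.
Likelihood ratio per clean scan = 0.6.
Target odds: 0.01 ÷ 0.99 = 1/99.
Need 1 × 0.6ⁿ ≤ 1/99, i.e. 0.6ⁿ ≤ 1/99.
0.6⁸ = 6561/390625 is still above 1/99 but 0.6⁹ = 19683/1953125 is at or below it, so n = 9.

9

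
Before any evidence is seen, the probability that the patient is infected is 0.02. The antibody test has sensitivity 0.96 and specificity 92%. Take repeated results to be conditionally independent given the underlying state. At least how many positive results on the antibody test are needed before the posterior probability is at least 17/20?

3

Prior odds = 0.02/0.98 = 1/49.
False-positive rate = 1 − 0.92 = 0.08; likelihood ratio of a positive = 0.96/0.08 = 12.
Target odds: 0.85 ÷ 0.15 = 17/3.
Require 12ⁿ ≥ 17/3 ÷ (1/49) = 833/3.
12² = 144 falls short of 833/3 but 12³ = 1728 reaches it, so n = 3.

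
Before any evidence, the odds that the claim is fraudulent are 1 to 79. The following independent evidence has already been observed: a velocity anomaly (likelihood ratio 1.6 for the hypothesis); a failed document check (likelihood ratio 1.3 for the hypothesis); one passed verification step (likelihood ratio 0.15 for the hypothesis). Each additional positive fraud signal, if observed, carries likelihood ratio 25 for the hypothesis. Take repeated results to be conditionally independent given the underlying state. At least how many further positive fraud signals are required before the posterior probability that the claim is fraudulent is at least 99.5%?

4

Prior odds = 1/79.
Combined Bayes factor of the evidence already in hand = 1.6 × 1.3 × 0.15 = 0.312.
Odds after that evidence = (1/79) × 0.312 = 39/9875.
Target odds = 0.995/0.005 = 199.
Need 25ⁿ ≥ 199 ÷ (39/9875) = 1965125/39.
25³ = 15625 falls short of 1965125/39 but 25⁴ = 390625 reaches it, so n = 4.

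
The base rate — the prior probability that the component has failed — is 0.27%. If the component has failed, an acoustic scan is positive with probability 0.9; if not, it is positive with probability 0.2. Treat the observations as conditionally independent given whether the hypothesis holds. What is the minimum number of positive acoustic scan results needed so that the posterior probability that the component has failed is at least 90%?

6

Prior odds: 0.0027 ÷ 0.9973 = 27/9973.
Likelihood ratio of a positive = 0.9/0.2 = 4.5.
Target odds: 0.9 ÷ 0.1 = 9.
Need (27/9973) × 4.5ⁿ ≥ 9, i.e. 4.5ⁿ ≥ 9973/3.
4.5⁵ = 1845.28125 falls short of 9973/3 but 4.5⁶ = 8303.765625 reaches it, so n = 6.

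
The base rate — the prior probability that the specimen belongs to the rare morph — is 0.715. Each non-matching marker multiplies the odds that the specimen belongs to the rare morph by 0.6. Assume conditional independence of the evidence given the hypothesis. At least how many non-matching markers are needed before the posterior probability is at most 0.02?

Prior odds: 0.715 ÷ 0.285 = 143/57.
Likelihood ratio per non-matching marker = 0.6.
Target posterior odds = 0.02/0.98 = 1/49.
Need (143/57) × 0.6ⁿ ≤ 1/49, i.e. 0.6ⁿ ≤ 57/7007.
0.6⁹ = 19683/1953125 is still above 57/7007 but 0.6¹⁰ = 59049/9765625 is at or below it, so n = 10.

10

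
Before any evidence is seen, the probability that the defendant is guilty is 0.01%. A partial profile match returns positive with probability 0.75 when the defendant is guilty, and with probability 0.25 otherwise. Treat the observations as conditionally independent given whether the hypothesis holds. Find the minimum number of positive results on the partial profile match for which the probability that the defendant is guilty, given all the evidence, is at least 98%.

Prior odds: 0.0001 ÷ 0.9999 = 1/9999.
Likelihood ratio of a positive result = 0.75/0.25 = 3.
Target odds: 0.98 ÷ 0.02 = 49.
Need (1/9999) × 3ⁿ ≥ 49, i.e. 3ⁿ ≥ 489951.
3¹¹ = 177147 falls short of 489951 but 3¹² = 531441 reaches it, so n = 12.

12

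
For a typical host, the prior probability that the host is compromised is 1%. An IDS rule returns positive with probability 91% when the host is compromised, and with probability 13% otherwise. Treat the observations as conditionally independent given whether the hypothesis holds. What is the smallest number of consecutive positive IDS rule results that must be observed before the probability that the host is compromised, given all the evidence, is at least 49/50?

Prior odds: 0.01 ÷ 0.99 = 1/99.
Likelihood ratio of a positive result = 0.91/0.13 = 7.
Target posterior odds = 0.98/0.02 = 49.
Need (1/99) × 7ⁿ ≥ 49, i.e. 7ⁿ ≥ 4851.
7⁴ = 2401 falls short of 4851 but 7⁵ = 16807 reaches it, so n = 5.

5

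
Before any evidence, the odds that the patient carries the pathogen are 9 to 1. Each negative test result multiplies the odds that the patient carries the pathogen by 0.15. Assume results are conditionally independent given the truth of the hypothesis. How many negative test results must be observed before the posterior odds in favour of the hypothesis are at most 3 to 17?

Prior odds = 9.
Likelihood ratio per negative test result = 0.15.
Target odds = 3/17.
Need 9 × 0.15ⁿ ≤ 3/17, i.e. 0.15ⁿ ≤ 1/51.
0.15² = 0.0225 is still above 1/51 but 0.15³ = 0.003375 is at or below it, so n = 3.

3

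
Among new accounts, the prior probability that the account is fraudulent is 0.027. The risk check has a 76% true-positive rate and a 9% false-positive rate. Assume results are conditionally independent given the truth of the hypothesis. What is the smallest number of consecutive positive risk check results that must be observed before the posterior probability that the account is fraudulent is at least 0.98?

Prior odds: 0.027 ÷ 0.973 = 27/973.
Likelihood ratio of a positive result = 0.76/0.09 = 76/9.
Target odds: 0.98 ÷ 0.02 = 49.
Require (76/9)ⁿ ≥ 49 ÷ (27/973) = 47677/27.
(76/9)³ = 438976/729 falls short of 47677/27 but (76/9)⁴ = 33362176/6561 reaches it, so n = 4.

4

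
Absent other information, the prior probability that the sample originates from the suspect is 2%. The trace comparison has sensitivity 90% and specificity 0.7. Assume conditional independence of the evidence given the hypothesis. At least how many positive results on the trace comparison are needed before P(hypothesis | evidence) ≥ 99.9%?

Prior odds = 0.02/0.98 = 1/49.
False-positive rate = 1 − 0.7 = 0.3; likelihood ratio of a positive = 0.9/0.3 = 3.
Target posterior odds = 0.999/0.001 = 999.
Require 3ⁿ ≥ 999 ÷ (1/49) = 48951.
3⁹ = 19683 falls short of 48951 but 3¹⁰ = 59049 reaches it, so n = 10.

10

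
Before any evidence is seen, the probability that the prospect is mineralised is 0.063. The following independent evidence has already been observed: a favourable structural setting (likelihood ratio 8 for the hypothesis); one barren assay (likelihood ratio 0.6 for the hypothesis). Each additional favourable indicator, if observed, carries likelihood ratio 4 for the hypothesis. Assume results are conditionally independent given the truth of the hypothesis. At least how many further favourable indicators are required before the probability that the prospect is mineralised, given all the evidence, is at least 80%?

2

Prior odds = 0.063/0.937 = 63/937.
Combined Bayes factor of the evidence already in hand = 8 × 0.6 = 4.8.
Odds after that evidence = (63/937) × 4.8 = 1512/4685.
Target odds = 0.8/0.2 = 4.
Need 4ⁿ ≥ 4 ÷ (1512/4685) = 4685/378.
4¹ = 4 falls short of 4685/378 but 4² = 16 reaches it, so n = 2.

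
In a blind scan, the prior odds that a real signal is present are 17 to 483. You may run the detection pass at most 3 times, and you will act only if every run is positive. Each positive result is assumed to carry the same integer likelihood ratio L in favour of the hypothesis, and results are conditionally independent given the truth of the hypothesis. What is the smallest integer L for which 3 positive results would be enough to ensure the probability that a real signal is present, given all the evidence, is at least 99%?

Prior odds = 17/483.
Target odds = 0.99/0.01 = 99.
Need L³ ≥ 99 ÷ (17/483) = 47817/17.
14³ = 2744 < 47817/17 ≤ 3375 = 15³, so L = 15.

15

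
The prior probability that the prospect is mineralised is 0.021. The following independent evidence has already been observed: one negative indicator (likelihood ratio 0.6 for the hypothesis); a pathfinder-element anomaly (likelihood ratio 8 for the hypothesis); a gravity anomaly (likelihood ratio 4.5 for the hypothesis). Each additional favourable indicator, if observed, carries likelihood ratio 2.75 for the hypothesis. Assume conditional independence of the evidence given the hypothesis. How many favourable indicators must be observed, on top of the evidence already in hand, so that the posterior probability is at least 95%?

4

Prior odds = 0.021/0.979 = 21/979.
Combined Bayes factor of the evidence already in hand = 0.6 × 8 × 4.5 = 21.6.
Odds after that evidence = (21/979) × 21.6 = 2268/4895.
Target odds = 0.95/0.05 = 19.
Need 2.75ⁿ ≥ 19 ÷ (2268/4895) = 93005/2268.
2.75³ = 20.796875 falls short of 93005/2268 but 2.75⁴ = 57.19140625 reaches it, so n = 4.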